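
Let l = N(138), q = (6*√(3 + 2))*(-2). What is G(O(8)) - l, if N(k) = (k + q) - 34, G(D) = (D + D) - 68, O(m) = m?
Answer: -156 + 12*√5 ≈ -129.17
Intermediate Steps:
q = -12*√5 (q = (6*√5)*(-2) = -12*√5 ≈ -26.833)
G(D) = -68 + 2*D (G(D) = 2*D - 68 = -68 + 2*D)
N(k) = -34 + k - 12*√5 (N(k) = (k - 12*√5) - 34 = -34 + k - 12*√5)
l = 104 - 12*√5 (l = -34 + 138 - 12*√5 = 104 - 12*√5 ≈ 77.167)
G(O(8)) - l = (-68 + 2*8) - (104 - 12*√5) = (-68 + 16) + (-104 + 12*√5) = -52 + (-104 + 12*√5) = -156 + 12*√5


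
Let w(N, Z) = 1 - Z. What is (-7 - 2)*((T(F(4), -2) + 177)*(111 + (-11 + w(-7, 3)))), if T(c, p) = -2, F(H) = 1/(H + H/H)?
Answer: -154350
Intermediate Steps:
F(H) = 1/(1 + H) (F(H) = 1/(H + 1) = 1/(1 + H))
(-7 - 2)*((T(F(4), -2) + 177)*(111 + (-11 + w(-7, 3)))) = (-7 - 2)*((-2 + 177)*(111 + (-11 + (1 - 1*3)))) = -1575*(111 + (-11 + (1 - 3))) = -1575*(111 + (-11 - 2)) = -1575*(111 - 13) = -1575*98 = -9*17150 = -154350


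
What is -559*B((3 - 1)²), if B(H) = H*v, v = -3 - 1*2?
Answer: 11180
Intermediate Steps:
v = -5 (v = -3 - 2 = -5)
B(H) = -5*H (B(H) = H*(-5) = -5*H)
-559*B((3 - 1)²) = -(-2795)*(3 - 1)² = -(-2795)*2² = -(-2795)*4 = -559*(-20) = 11180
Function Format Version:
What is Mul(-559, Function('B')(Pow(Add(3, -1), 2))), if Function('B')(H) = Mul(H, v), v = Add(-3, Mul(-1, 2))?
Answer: 11180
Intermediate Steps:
v = -5 (v = Add(-3, -2) = -5)
Function('B')(H) = Mul(-5, H) (Function('B')(H) = Mul(H, -5) = Mul(-5, H))
Mul(-559, Function('B')(Pow(Add(3, -1), 2))) = Mul(-559, Mul(-5, Pow(Add(3, -1), 2))) = Mul(-559, Mul(-5, Pow(2, 2))) = Mul(-559, Mul(-5, 4)) = Mul(-559, -20) = 11180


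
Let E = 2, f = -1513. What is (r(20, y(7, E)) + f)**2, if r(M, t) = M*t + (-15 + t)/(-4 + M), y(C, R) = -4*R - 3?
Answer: 192571129/64 ≈ 3.0089e+6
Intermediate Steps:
y(C, R) = -3 - 4*R
r(M, t) = M*t + (-15 + t)/(-4 + M)
(r(20, y(7, E)) + f)**2 = ((-15 + (-3 - 4*2) + (-3 - 4*2)*20**2 - 4*20*(-3 - 4*2))/(-4 + 20) - 1513)**2 = ((-15 + (-3 - 8) + (-3 - 8)*400 - 4*20*(-3 - 8))/16 - 1513)**2 = ((-15 - 11 - 11*400 - 4*20*(-11))/16 - 1513)**2 = ((-15 - 11 - 4400 + 880)/16 - 1513)**2 = ((1/16)*(-3546) - 1513)**2 = (-1773/8 - 1513)**2 = (-13877/8)**2 = 192571129/64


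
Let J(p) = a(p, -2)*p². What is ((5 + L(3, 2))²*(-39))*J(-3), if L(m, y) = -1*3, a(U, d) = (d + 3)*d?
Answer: 2808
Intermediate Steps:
a(U, d) = d*(3 + d) (a(U, d) = (3 + d)*d = d*(3 + d))
L(m, y) = -3
J(p) = -2*p² (J(p) = (-2*(3 - 2))*p² = (-2*1)*p² = -2*p²)
((5 + L(3, 2))²*(-39))*J(-3) = ((5 - 3)²*(-39))*(-2*(-3)²) = (2²*(-39))*(-2*9) = (4*(-39))*(-18) = -156*(-18) = 2808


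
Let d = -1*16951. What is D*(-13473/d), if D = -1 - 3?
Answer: -53892/16951 ≈ -3.1793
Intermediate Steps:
d = -16951
D = -4
D*(-13473/d) = -(-53892)/(-16951) = -(-53892)*(-1)/16951 = -4*13473/16951 = -53892/16951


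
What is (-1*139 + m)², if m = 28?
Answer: 12321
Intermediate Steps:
(-1*139 + m)² = (-1*139 + 28)² = (-139 + 28)² = (-111)² = 12321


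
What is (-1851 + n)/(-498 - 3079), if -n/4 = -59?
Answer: 1615/3577 ≈ 0.45150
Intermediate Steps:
n = 236 (n = -4*(-59) = 236)
(-1851 + n)/(-498 - 3079) = (-1851 + 236)/(-498 - 3079) = -1615/(-3577) = -1615*(-1/3577) = 1615/3577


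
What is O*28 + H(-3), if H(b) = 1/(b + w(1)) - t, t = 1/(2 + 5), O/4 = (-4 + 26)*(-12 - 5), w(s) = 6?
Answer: -879644/21 ≈ -41888.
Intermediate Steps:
O = -1496 (O = 4*((-4 + 26)*(-12 - 5)) = 4*(22*(-17)) = 4*(-374) = -1496)
t = 1/7 ≈ 0.14286
H(b) = -1/7 + 1/(6 + b) (H(b) = 1/(b + 6) - 1*1/7 = 1/(6 + b) - 1/7 = -1/7 + 1/(6 + b))
O*28 + H(-3) = -1496*28 + (1 - 1*(-3))/(7*(6 - 3)) = -41888 + (1/7)*(1 + 3)/3 = -41888 + (1/7)*(1/3)*4 = -41888 + 4/21 = -879644/21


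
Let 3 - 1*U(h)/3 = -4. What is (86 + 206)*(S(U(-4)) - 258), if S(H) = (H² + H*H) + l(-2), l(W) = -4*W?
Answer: 184544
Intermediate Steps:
U(h) = 21 (U(h) = 9 - 3*(-4) = 9 + 12 = 21)
S(H) = 8 + 2*H² (S(H) = (H² + H*H) - 4*(-2) = (H² + H²) + 8 = 2*H² + 8 = 8 + 2*H²)
(86 + 206)*(S(U(-4)) - 258) = (86 + 206)*((8 + 2*21²) - 258) = 292*((8 + 2*441) - 258) = 292*((8 + 882) - 258) = 292*(890 - 258) = 292*632 = 184544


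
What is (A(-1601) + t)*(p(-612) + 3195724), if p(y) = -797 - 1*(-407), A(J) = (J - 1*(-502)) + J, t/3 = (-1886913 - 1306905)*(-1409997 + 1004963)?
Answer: 12400498956460189824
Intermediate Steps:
t = 3880814639436 (t = 3*((-1886913 - 1306905)*(-1409997 + 1004963)) = 3*(-3193818*(-405034)) = 3*1293604879812 = 3880814639436)
A(J) = 502 + 2*J (A(J) = (J + 502) + J = (502 + J) + J = 502 + 2*J)
p(y) = -390 (p(y) = -797 + 407 = -390)
(A(-1601) + t)*(p(-612) + 3195724) = ((502 + 2*(-1601)) + 3880814639436)*(-390 + 3195724) = ((502 - 3202) + 3880814639436)*3195334 = (-2700 + 3880814639436)*3195334 = 3880814636736*3195334 = 12400498956460189824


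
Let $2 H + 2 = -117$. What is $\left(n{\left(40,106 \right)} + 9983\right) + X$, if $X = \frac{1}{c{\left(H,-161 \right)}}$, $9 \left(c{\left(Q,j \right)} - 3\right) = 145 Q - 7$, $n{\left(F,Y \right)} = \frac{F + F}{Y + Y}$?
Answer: $\frac{9108782631}{912395} \approx 9983.4$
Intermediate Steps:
$H = - \frac{119}{2}$ ($H = -1 + \frac{1}{2} \left(-117\right) = -1 - \frac{117}{2} = - \frac{119}{2} \approx -59.5$)
$n{\left(F,Y \right)} = \frac{F}{Y}$ ($n{\left(F,Y \right)} = \frac{2 F}{2 Y} = 2 F \frac{1}{2 Y} = \frac{F}{Y}$)
$c{\left(Q,j \right)} = \frac{20}{9} + \frac{145 Q}{9}$ ($c{\left(Q,j \right)} = 3 + \frac{145 Q - 7}{9} = 3 + \frac{-7 + 145 Q}{9} = 3 + \left(- \frac{7}{9} + \frac{145 Q}{9}\right) = \frac{20}{9} + \frac{145 Q}{9}$)
$X = - \frac{18}{17215}$ ($X = \frac{1}{\frac{20}{9} + \frac{145}{9} \left(- \frac{119}{2}\right)} = \frac{1}{\frac{20}{9} - \frac{17255}{18}} = \frac{1}{- \frac{17215}{18}} = - \frac{18}{17215} \approx -0.0010456$)
$\left(n{\left(40,106 \right)} + 9983\right) + X = \left(\frac{40}{106} + 9983\right) - \frac{18}{17215} = \left(40 \cdot \frac{1}{106} + 9983\right) - \frac{18}{17215} = \left(\frac{20}{53} + 9983\right) - \frac{18}{17215} = \frac{529119}{53} - \frac{18}{17215} = \frac{9108782631}{912395}$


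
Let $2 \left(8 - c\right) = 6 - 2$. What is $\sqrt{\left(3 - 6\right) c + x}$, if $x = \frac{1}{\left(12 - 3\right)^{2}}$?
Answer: $\frac{i \sqrt{1457}}{9} \approx 4.2412 i$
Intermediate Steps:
$c = 6$ ($c = 8 - \frac{6 - 2}{2} = 8 - 2 = 6$)
$x = \frac{1}{81}$ ($x = \frac{1}{9^{2}} = \frac{1}{81} \approx 0.012346$)
$\sqrt{\left(3 - 6\right) c + x} = \sqrt{\left(3 - 6\right) 6 + \frac{1}{81}} = \sqrt{\left(-3\right) 6 + \frac{1}{81}} = \sqrt{-18 + \frac{1}{81}} = \sqrt{- \frac{1457}{81}} = \frac{i \sqrt{1457}}{9}$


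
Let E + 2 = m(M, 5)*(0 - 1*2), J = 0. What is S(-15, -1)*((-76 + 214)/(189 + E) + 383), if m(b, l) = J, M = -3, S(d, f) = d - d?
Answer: 0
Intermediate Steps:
S(d, f) = 0
m(b, l) = 0
E = -2 (E = -2 + 0*(0 - 1*2) = -2 + 0*(0 - 2) = -2 + 0*(-2) = -2 + 0 = -2)
S(-15, -1)*((-76 + 214)/(189 + E) + 383) = 0*((-76 + 214)/(189 - 2) + 383) = 0*(138/187 + 383) = 0*(71759/187) = 0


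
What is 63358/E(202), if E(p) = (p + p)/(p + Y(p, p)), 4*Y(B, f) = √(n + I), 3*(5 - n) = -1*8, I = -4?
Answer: 31679 + 31679*√33/2424 ≈ 31754.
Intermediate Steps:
n = 23/3 (n = 5 - (-1)*8/3 = 5 - ⅓*(-8) = 5 + 8/3 = 23/3 ≈ 7.6667)
Y(B, f) = √33/12 (Y(B, f) = √(23/3 - 4)/4 = √(11/3)/4 = (√33/3)/4 = √33/12)
E(p) = 2*p/(p + √33/12) (E(p) = (p + p)/(p + √33/12) = (2*p)/(p + √33/12) = 2*p/(p + √33/12))
63358/E(202) = 63358/((24*202/(√33 + 12*202))) = 63358/((24*202/(√33 + 2424))) = 63358/((24*202/(2424 + √33))) = 63358/((4848/(2424 + √33))) = 63358*(½ + √33/4848) = 31679 + 31679*√33/2424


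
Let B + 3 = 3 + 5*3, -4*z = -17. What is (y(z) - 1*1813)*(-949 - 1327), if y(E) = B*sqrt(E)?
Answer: 4126388 - 17070*sqrt(17) ≈ 4.0560e+6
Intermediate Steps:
z = 17/4 (z = -1/4*(-17) = 17/4 ≈ 4.2500)
B = 15 (B = -3 + (3 + 5*3) = -3 + (3 + 15) = -3 + 18 = 15)
y(E) = 15*sqrt(E)
(y(z) - 1*1813)*(-949 - 1327) = (15*sqrt(17/4) - 1*1813)*(-949 - 1327) = (15*(sqrt(17)/2) - 1813)*(-2276) = (15*sqrt(17)/2 - 1813)*(-2276) = (-1813 + 15*sqrt(17)/2)*(-2276) = 4126388 - 17070*sqrt(17)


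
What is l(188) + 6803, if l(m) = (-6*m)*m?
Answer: -205261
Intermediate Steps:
l(m) = -6*m²
l(188) + 6803 = -6*188² + 6803 = -6*35344 + 6803 = -212064 + 6803 = -205261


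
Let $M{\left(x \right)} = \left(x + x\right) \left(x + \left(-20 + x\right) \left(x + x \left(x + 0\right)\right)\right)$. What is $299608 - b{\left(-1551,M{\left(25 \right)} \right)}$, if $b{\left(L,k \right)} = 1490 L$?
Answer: $2610598$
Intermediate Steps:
$M{\left(x \right)} = 2 x \left(x + \left(-20 + x\right) \left(x + x^{2}\right)\right)$ ($M{\left(x \right)} = 2 x \left(x + \left(-20 + x\right) \left(x + x x\right)\right) = 2 x \left(x + \left(-20 + x\right) \left(x + x^{2}\right)\right)$)
$299608 - b{\left(-1551,M{\left(25 \right)} \right)} = 299608 - 1490 \left(-1551\right) = 299608 - -2310990 = 299608 + 2310990 = 2610598$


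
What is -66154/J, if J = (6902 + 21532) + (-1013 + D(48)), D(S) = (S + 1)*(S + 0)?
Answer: -66154/29773 ≈ -2.2219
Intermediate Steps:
D(S) = S*(1 + S) (D(S) = (1 + S)*S = S*(1 + S))
J = 29773 (J = (6902 + 21532) + (-1013 + 48*(1 + 48)) = 28434 + (-1013 + 48*49) = 28434 + (-1013 + 2352) = 28434 + 1339 = 29773)
-66154/J = -66154/29773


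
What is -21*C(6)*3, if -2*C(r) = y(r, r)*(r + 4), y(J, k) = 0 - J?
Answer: -1890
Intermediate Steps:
y(J, k) = -J
C(r) = r*(4 + r)/2 (C(r) = -(-r)*(r + 4)/2 = -(-r)*(4 + r)/2 = -(-1)*r*(4 + r)/2 = r*(4 + r)/2)
-21*C(6)*3 = -21*6*(4 + 6)/2*3 = -21*6*10/2*3 = -21*30*3 = -630*3 = -1890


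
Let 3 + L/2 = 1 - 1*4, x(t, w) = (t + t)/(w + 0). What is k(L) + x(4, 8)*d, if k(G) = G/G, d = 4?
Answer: 5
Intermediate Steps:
x(t, w) = 2*t/w (x(t, w) = (2*t)/w = 2*t/w)
L = -12 (L = -6 + 2*(1 - 1*4) = -6 + 2*(1 - 4) = -6 + 2*(-3) = -6 - 6 = -12)
k(G) = 1
k(L) + x(4, 8)*d = 1 + (2*4/8)*4 = 1 + (2*4*(⅛))*4 = 1 + 1*4 = 1 + 4 = 5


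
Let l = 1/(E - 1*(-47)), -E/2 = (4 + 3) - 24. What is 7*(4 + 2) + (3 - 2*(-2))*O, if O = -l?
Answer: 3395/81 ≈ 41.914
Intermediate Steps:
E = 34 (E = -2*((4 + 3) - 24) = -2*(7 - 24) = -2*(-17) = 34)
l = 1/81 (l = 1/(34 - 1*(-47)) = 1/(34 + 47) = 1/81 ≈ 0.012346)
O = -1/81 (O = -1*1/81 = -1/81 ≈ -0.012346)
7*(4 + 2) + (3 - 2*(-2))*O = 7*(4 + 2) + (3 - 2*(-2))*(-1/81) = 7*6 + (3 + 4)*(-1/81) = 42 + 7*(-1/81) = 42 - 7/81 = 3395/81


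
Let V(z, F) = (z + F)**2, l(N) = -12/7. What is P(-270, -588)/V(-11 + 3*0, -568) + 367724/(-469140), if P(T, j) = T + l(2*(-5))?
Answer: -3427878709/4368748965 ≈ -0.78464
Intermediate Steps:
l(N) = -12/7 (l(N) = -12*1/7 = -12/7)
P(T, j) = -12/7 + T (P(T, j) = T - 12/7 = -12/7 + T)
V(z, F) = (F + z)**2
P(-270, -588)/V(-11 + 3*0, -568) + 367724/(-469140) = (-12/7 - 270)/((-568 + (-11 + 3*0))**2) + 367724/(-469140) = -1902/(7*(-568 + (-11 + 0))**2) + 367724*(-1/469140) = -1902/(7*(-568 - 11)**2) - 13133/16755 = -1902/(7*((-579)**2)) - 13133/16755 = -1902/7/335241 - 13133/16755 = -1902/7*1/335241 - 13133/16755 = -634/782229 - 13133/16755 = -3427878709/4368748965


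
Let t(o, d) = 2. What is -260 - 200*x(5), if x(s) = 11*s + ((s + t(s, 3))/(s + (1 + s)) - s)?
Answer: -114260/11 ≈ -10387.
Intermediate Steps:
x(s) = 10*s + (2 + s)/(1 + 2*s) (x(s) = 11*s + ((s + 2)/(s + (1 + s)) - s) = 11*s + ((2 + s)/(1 + 2*s) - s) = 11*s + (-s + (2 + s)/(1 + 2*s)) = 10*s + (2 + s)/(1 + 2*s))
-260 - 200*x(5) = -260 - 200*(2 + 11*5 + 20*5²)/(1 + 2*5) = -260 - 200*(2 + 55 + 20*25)/(1 + 10) = -260 - 200*(2 + 55 + 500)/11 = -260 - 200*557/11 = -260 - 111400/11 = -114260/11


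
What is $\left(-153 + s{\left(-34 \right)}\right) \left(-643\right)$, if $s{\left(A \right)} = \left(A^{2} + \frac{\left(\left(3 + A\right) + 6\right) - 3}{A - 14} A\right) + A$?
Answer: $- \frac{3661885}{6} \approx -6.1031 \cdot 10^{5}$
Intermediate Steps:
$s{\left(A \right)} = A + A^{2} + \frac{A \left(6 + A\right)}{-14 + A}$ ($s{\left(A \right)} = \left(A^{2} + \frac{\left(9 + A\right) - 3}{-14 + A} A\right) + A = \left(A^{2} + \frac{6 + A}{-14 + A} A\right) + A = \left(A^{2} + \frac{A \left(6 + A\right)}{-14 + A}\right) + A = A + A^{2} + \frac{A \left(6 + A\right)}{-14 + A}$)
$\left(-153 + s{\left(-34 \right)}\right) \left(-643\right) = \left(-153 - \frac{34 \left(-8 + \left(-34\right)^{2} - -408\right)}{-14 - 34}\right) \left(-643\right) = \left(-153 - \frac{34 \left(-8 + 1156 + 408\right)}{-48}\right) \left(-643\right) = \left(-153 - \left(- \frac{17}{24}\right) 1556\right) \left(-643\right) = \left(-153 + \frac{6613}{6}\right) \left(-643\right) = \frac{5695}{6} \left(-643\right) = - \frac{3661885}{6}$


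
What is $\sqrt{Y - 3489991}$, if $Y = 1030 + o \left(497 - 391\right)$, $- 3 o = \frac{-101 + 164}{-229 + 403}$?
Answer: $\frac{4 i \sqrt{183389185}}{29} \approx 1867.9 i$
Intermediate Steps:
$o = - \frac{7}{58}$ ($o = - \frac{\left(-101 + 164\right) \frac{1}{-229 + 403}}{3} = - \frac{63 \cdot \frac{1}{174}}{3} = \left(- \frac{1}{3}\right) \frac{21}{58} = - \frac{7}{58} \approx -0.12069$)
$Y = \frac{29499}{29}$ ($Y = 1030 - \frac{7 \left(497 - 391\right)}{58} = 1030 - \frac{371}{29} = \frac{29499}{29} \approx 1017.2$)
$\sqrt{Y - 3489991} = \sqrt{\frac{29499}{29} - 3489991} = \sqrt{- \frac{101180240}{29}} = \frac{4 i \sqrt{183389185}}{29}$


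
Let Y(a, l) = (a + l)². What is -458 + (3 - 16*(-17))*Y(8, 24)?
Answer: 281142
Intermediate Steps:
-458 + (3 - 16*(-17))*Y(8, 24) = -458 + (3 - 16*(-17))*(8 + 24)² = -458 + (3 + 272)*32² = -458 + 275*1024 = -458 + 281600 = 281142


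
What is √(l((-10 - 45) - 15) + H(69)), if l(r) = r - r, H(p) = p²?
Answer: 69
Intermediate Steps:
l(r) = 0
√(l((-10 - 45) - 15) + H(69)) = √(0 + 69²) = √(0 + 4761) = √4761 = 69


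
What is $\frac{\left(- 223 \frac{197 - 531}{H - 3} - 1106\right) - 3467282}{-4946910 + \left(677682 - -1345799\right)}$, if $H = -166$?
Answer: $\frac{586232054}{494059501} \approx 1.1866$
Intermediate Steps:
$\frac{\left(- 223 \frac{197 - 531}{H - 3} - 1106\right) - 3467282}{-4946910 + \left(677682 - -1345799\right)} = \frac{\left(- 223 \frac{197 - 531}{-166 - 3} - 1106\right) - 3467282}{-4946910 + \left(677682 - -1345799\right)} = \frac{\left(- 223 \left(- \frac{334}{-169}\right) - 1106\right) - 3467282}{-4946910 + \left(677682 + 1345799\right)} = \frac{\left(- 223 \left(\left(-334\right) \left(- \frac{1}{169}\right)\right) - 1106\right) - 3467282}{-4946910 + 2023481} = \frac{\left(\left(-223\right) \frac{334}{169} - 1106\right) - 3467282}{-2923429} = \left(\left(- \frac{74482}{169} - 1106\right) - 3467282\right) \left(- \frac{1}{2923429}\right) = \left(- \frac{261396}{169} - 3467282\right) \left(- \frac{1}{2923429}\right) = \left(- \frac{586232054}{169}\right) \left(- \frac{1}{2923429}\right) = \frac{586232054}{494059501}$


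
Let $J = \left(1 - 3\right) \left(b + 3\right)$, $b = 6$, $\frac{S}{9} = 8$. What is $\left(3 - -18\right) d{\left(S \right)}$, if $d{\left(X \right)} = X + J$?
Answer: $1134$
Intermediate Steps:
$S = 72$ ($S = 9 \cdot 8 = 72$)
$J = -18$ ($J = \left(1 - 3\right) \left(6 + 3\right) = \left(-2\right) 9 = -18$)
$d{\left(X \right)} = -18 + X$ ($d{\left(X \right)} = X - 18 = -18 + X$)
$\left(3 - -18\right) d{\left(S \right)} = \left(3 - -18\right) \left(-18 + 72\right) = \left(3 + 18\right) 54 = 21 \cdot 54 = 1134$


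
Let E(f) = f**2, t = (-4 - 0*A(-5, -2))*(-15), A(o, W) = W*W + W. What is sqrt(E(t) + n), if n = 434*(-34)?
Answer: 2*I*sqrt(2789) ≈ 105.62*I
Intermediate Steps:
A(o, W) = W + W**2 (A(o, W) = W**2 + W = W + W**2)
n = -14756
t = 60 (t = (-4 - 0*(-2*(1 - 2)))*(-15) = (-4 - 0*(-2*(-1)))*(-15) = (-4 - 0*2)*(-15) = (-4 - 1*0)*(-15) = (-4 + 0)*(-15) = -4*(-15) = 60)
sqrt(E(t) + n) = sqrt(60**2 - 14756) = sqrt(3600 - 14756) = sqrt(-11156) = 2*I*sqrt(2789)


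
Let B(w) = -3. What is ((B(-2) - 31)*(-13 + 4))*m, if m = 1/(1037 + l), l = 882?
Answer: 306/1919 ≈ 0.15946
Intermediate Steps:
m = 1/1919 (m = 1/(1037 + 882) = 1/1919 ≈ 0.00052110)
((B(-2) - 31)*(-13 + 4))*m = ((-3 - 31)*(-13 + 4))*(1/1919) = -34*(-9)*(1/1919) = 306*(1/1919) = 306/1919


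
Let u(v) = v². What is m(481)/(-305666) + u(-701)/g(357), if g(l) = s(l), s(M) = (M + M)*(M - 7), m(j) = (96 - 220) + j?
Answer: 75057681883/38192966700 ≈ 1.9652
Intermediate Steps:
m(j) = -124 + j
s(M) = 2*M*(-7 + M) (s(M) = (2*M)*(-7 + M) = 2*M*(-7 + M))
g(l) = 2*l*(-7 + l)
m(481)/(-305666) + u(-701)/g(357) = (-124 + 481)/(-305666) + (-701)²/((2*357*(-7 + 357))) = 357*(-1/305666) + 491401/((2*357*350)) = -357/305666 + 491401/249900 = 75057681883/38192966700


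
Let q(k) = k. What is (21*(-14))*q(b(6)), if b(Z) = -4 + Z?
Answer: -588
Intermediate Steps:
(21*(-14))*q(b(6)) = (21*(-14))*(-4 + 6) = -294*2 = -588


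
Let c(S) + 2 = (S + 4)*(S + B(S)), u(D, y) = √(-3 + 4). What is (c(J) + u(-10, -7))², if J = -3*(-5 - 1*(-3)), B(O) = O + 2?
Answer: 19321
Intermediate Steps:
B(O) = 2 + O
u(D, y) = 1 (u(D, y) = √1 = 1)
J = 6 (J = -3*(-5 + 3) = -3*(-2) = 6)
c(S) = -2 + (2 + 2*S)*(4 + S) (c(S) = -2 + (S + 4)*(S + (2 + S)) = -2 + (4 + S)*(2 + 2*S) = -2 + (2 + 2*S)*(4 + S))
(c(J) + u(-10, -7))² = ((6 + 2*6² + 10*6) + 1)² = ((6 + 2*36 + 60) + 1)² = ((6 + 72 + 60) + 1)² = (138 + 1)² = 139² = 19321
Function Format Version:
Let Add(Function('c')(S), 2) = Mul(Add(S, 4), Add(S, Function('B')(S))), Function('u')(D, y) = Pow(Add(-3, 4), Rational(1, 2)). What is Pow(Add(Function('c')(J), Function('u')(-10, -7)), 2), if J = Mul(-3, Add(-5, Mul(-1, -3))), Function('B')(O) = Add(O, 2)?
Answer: 19321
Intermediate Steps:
Function('B')(O) = Add(2, O)
Function('u')(D, y) = 1 (Function('u')(D, y) = Pow(1, Rational(1, 2)) = 1)
J = 6 (J = Mul(-3, Add(-5, 3)) = Mul(-3, -2) = 6)
Function('c')(S) = Add(-2, Mul(Add(2, Mul(2, S)), Add(4, S))) (Function('c')(S) = Add(-2, Mul(Add(S, 4), Add(S, Add(2, S)))) = Add(-2, Mul(Add(4, S), Add(2, Mul(2, S)))) = Add(-2, Mul(Add(2, Mul(2, S)), Add(4, S))))
Pow(Add(Function('c')(J), Function('u')(-10, -7)), 2) = Pow(Add(Add(6, Mul(2, Pow(6, 2)), Mul(10, 6)), 1), 2) = Pow(Add(Add(6, Mul(2, 36), 60), 1), 2) = Pow(Add(Add(6, 72, 60), 1), 2) = Pow(Add(138, 1), 2) = Pow(139, 2) = 19321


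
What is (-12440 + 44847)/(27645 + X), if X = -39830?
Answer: -32407/12185 ≈ -2.6596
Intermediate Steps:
(-12440 + 44847)/(27645 + X) = (-12440 + 44847)/(27645 - 39830) = 32407/(-12185) = 32407*(-1/12185) = -32407/12185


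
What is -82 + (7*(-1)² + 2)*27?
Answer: 161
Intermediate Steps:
-82 + (7*(-1)² + 2)*27 = -82 + (7*1 + 2)*27 = -82 + (7 + 2)*27 = -82 + 9*27 = -82 + 243 = 161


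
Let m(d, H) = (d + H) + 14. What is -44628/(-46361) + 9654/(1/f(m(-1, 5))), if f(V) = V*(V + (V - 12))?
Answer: 193349893236/46361 ≈ 4.1705e+6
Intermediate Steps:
m(d, H) = 14 + H + d (m(d, H) = (H + d) + 14 = 14 + H + d)
f(V) = V*(-12 + 2*V) (f(V) = V*(V + (-12 + V)) = V*(-12 + 2*V))
-44628/(-46361) + 9654/(1/f(m(-1, 5))) = -44628/(-46361) + 9654/(1/(2*(14 + 5 - 1)*(-6 + (14 + 5 - 1)))) = -44628*(-1/46361) + 9654/(1/(2*18*(-6 + 18))) = 44628/46361 + 9654/(1/(2*18*12)) = 44628/46361 + 9654/(1/432) = 44628/46361 + 9654*432 = 44628/46361 + 4170528 = 193349893236/46361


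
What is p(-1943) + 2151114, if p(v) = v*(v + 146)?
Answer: 5642685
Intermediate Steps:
p(v) = v*(146 + v)
p(-1943) + 2151114 = -1943*(146 - 1943) + 2151114 = -1943*(-1797) + 2151114 = 3491571 + 2151114 = 5642685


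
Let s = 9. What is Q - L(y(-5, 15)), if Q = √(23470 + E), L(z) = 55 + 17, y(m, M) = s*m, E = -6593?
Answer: -72 + √16877 ≈ 57.911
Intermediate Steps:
y(m, M) = 9*m
L(z) = 72
Q = √16877 (Q = √(23470 - 6593) = √16877 ≈ 129.91)
Q - L(y(-5, 15)) = √16877 - 1*72 = √16877 - 72 = -72 + √16877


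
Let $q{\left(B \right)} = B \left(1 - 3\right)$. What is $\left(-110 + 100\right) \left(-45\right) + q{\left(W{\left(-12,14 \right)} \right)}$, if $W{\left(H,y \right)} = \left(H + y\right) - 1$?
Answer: $448$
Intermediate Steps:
$W{\left(H,y \right)} = -1 + H + y$
$q{\left(B \right)} = - 2 B$ ($q{\left(B \right)} = B \left(-2\right) = - 2 B$)
$\left(-110 + 100\right) \left(-45\right) + q{\left(W{\left(-12,14 \right)} \right)} = \left(-110 + 100\right) \left(-45\right) - 2 \left(-1 - 12 + 14\right) = \left(-10\right) \left(-45\right) - 2 = 450 - 2 = 448$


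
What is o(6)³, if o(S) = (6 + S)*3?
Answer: 46656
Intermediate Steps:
o(S) = 18 + 3*S
o(6)³ = (18 + 3*6)³ = (18 + 18)³ = 36³ = 46656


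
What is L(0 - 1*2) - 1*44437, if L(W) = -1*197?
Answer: -44634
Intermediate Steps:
L(W) = -197
L(0 - 1*2) - 1*44437 = -197 - 1*44437 = -197 - 44437 = -44634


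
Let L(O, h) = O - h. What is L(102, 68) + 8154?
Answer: 8188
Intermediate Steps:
L(102, 68) + 8154 = (102 - 1*68) + 8154 = (102 - 68) + 8154 = 34 + 8154 = 8188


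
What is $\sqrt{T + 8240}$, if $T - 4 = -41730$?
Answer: $i \sqrt{33486} \approx 182.99 i$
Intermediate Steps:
$T = -41726$ ($T = 4 - 41730 = -41726$)
$\sqrt{T + 8240} = \sqrt{-41726 + 8240} = \sqrt{-33486} = i \sqrt{33486}$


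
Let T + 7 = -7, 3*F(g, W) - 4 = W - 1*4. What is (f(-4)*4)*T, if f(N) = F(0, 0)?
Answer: 0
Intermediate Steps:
F(g, W) = W/3 (F(g, W) = 4/3 + (W - 1*4)/3 = 4/3 + (W - 4)/3 = 4/3 + (-4 + W)/3 = 4/3 + (-4/3 + W/3) = W/3)
f(N) = 0 (f(N) = (⅓)*0 = 0)
T = -14 (T = -7 - 7 = -14)
(f(-4)*4)*T = (0*4)*(-14) = 0*(-14) = 0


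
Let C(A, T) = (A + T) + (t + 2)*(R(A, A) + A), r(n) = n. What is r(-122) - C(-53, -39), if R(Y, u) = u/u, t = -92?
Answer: -4710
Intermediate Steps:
R(Y, u) = 1
C(A, T) = -90 + T - 89*A (C(A, T) = (A + T) + (-92 + 2)*(1 + A) = (A + T) - 90*(1 + A) = (A + T) + (-90 - 90*A) = -90 + T - 89*A)
r(-122) - C(-53, -39) = -122 - (-90 - 39 - 89*(-53)) = -122 - (-90 - 39 + 4717) = -122 - 1*4588 = -122 - 4588 = -4710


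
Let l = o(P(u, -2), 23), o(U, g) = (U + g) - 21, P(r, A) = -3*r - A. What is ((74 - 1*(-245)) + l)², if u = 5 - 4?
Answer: 102400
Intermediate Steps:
u = 1
P(r, A) = -A - 3*r
o(U, g) = -21 + U + g
l = 1 (l = -21 + (-1*(-2) - 3*1) + 23 = -21 + (2 - 3) + 23 = -21 - 1 + 23 = 1)
((74 - 1*(-245)) + l)² = ((74 - 1*(-245)) + 1)² = ((74 + 245) + 1)² = (319 + 1)² = 320² = 102400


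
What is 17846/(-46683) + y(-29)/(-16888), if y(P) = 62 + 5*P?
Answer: -297508559/788382504 ≈ -0.37737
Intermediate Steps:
17846/(-46683) + y(-29)/(-16888) = 17846/(-46683) + (62 + 5*(-29))/(-16888) = 17846*(-1/46683) + (62 - 145)*(-1/16888) = -17846/46683 - 83*(-1/16888) = -17846/46683 + 83/16888 = -297508559/788382504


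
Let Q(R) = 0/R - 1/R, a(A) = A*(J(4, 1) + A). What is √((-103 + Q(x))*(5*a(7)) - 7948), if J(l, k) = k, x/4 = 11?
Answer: I*√4452118/11 ≈ 191.82*I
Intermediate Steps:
x = 44 (x = 4*11 = 44)
a(A) = A*(1 + A)
Q(R) = -1/R (Q(R) = 0 - 1/R = -1/R)
√((-103 + Q(x))*(5*a(7)) - 7948) = √((-103 - 1/44)*(5*(7*(1 + 7))) - 7948) = √((-103 - 1*1/44)*(5*(7*8)) - 7948) = √((-103 - 1/44)*(5*56) - 7948) = √(-4533/44*280 - 7948) = √(-317310/11 - 7948) = √(-404738/11) = I*√4452118/11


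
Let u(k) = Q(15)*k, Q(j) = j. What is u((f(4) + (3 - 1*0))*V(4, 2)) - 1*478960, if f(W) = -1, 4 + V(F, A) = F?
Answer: -478960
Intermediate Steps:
V(F, A) = -4 + F
u(k) = 15*k
u((f(4) + (3 - 1*0))*V(4, 2)) - 1*478960 = 15*((-1 + (3 - 1*0))*(-4 + 4)) - 1*478960 = 15*((-1 + (3 + 0))*0) - 478960 = 15*((-1 + 3)*0) - 478960 = 15*(2*0) - 478960 = 15*0 - 478960 = 0 - 478960 = -478960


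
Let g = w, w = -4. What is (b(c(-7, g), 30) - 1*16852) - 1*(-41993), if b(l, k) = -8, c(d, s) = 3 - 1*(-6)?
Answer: 25133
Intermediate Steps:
g = -4
c(d, s) = 9 (c(d, s) = 3 + 6 = 9)
(b(c(-7, g), 30) - 1*16852) - 1*(-41993) = (-8 - 1*16852) - 1*(-41993) = (-8 - 16852) + 41993 = -16860 + 41993 = 25133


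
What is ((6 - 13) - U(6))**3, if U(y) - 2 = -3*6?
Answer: 729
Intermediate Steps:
U(y) = -16 (U(y) = 2 - 3*6 = 2 - 18 = -16)
((6 - 13) - U(6))**3 = ((6 - 13) - 1*(-16))**3 = (-7 + 16)**3 = 9**3 = 729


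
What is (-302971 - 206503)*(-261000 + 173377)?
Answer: 44641640302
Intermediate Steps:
(-302971 - 206503)*(-261000 + 173377) = -509474*(-87623) = 44641640302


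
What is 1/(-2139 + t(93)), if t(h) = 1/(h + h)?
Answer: -186/397853 ≈ -0.00046751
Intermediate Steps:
t(h) = 1/(2*h)
1/(-2139 + t(93)) = 1/(-2139 + (½)/93) = 1/(-2139 + (½)*(1/93)) = 1/(-2139 + 1/186) = 1/(-397853/186) = -186/397853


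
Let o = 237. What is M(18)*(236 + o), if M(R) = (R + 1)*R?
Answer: 161766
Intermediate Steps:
M(R) = R*(1 + R) (M(R) = (1 + R)*R = R*(1 + R))
M(18)*(236 + o) = (18*(1 + 18))*(236 + 237) = (18*19)*473 = 342*473 = 161766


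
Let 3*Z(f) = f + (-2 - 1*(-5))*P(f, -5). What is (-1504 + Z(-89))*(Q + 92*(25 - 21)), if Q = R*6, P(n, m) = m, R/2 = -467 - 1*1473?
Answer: 105761792/3 ≈ 3.5254e+7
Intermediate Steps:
R = -3880 (R = 2*(-467 - 1*1473) = 2*(-467 - 1473) = 2*(-1940) = -3880)
Z(f) = -5 + f/3 (Z(f) = (f + (-2 - 1*(-5))*(-5))/3 = (f + (-2 + 5)*(-5))/3 = (f + 3*(-5))/3 = (f - 15)/3 = (-15 + f)/3 = -5 + f/3)
Q = -23280 (Q = -3880*6 = -23280)
(-1504 + Z(-89))*(Q + 92*(25 - 21)) = (-1504 + (-5 + (⅓)*(-89)))*(-23280 + 92*(25 - 21)) = (-1504 + (-5 - 89/3))*(-23280 + 92*4) = (-1504 - 104/3)*(-23280 + 368) = -4616/3*(-22912) = 105761792/3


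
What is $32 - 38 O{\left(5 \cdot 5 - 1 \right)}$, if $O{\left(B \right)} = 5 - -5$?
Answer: $-348$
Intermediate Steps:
$O{\left(B \right)} = 10$ ($O{\left(B \right)} = 5 + 5 = 10$)
$32 - 38 O{\left(5 \cdot 5 - 1 \right)} = 32 - 380 = -348$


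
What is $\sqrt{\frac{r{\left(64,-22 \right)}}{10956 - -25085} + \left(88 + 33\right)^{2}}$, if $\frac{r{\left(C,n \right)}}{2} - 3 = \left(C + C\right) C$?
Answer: $\frac{3 \sqrt{2113174617279}}{36041} \approx 121.0$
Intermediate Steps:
$r{\left(C,n \right)} = 6 + 4 C^{2}$ ($r{\left(C,n \right)} = 6 + 2 \left(C + C\right) C = 6 + 2 \cdot 2 C C = 6 + 2 \cdot 2 C^{2} = 6 + 4 C^{2}$)
$\sqrt{\frac{r{\left(64,-22 \right)}}{10956 - -25085} + \left(88 + 33\right)^{2}} = \sqrt{\frac{6 + 4 \cdot 64^{2}}{10956 - -25085} + \left(88 + 33\right)^{2}} = \sqrt{\frac{6 + 4 \cdot 4096}{10956 + 25085} + 121^{2}} = \sqrt{\frac{6 + 16384}{36041} + 14641} = \sqrt{16390 \cdot \frac{1}{36041} + 14641} = \sqrt{\frac{16390}{36041} + 14641} = \sqrt{\frac{527692671}{36041}} = \frac{3 \sqrt{2113174617279}}{36041}$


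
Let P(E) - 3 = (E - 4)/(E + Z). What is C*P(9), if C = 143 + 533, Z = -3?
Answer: 7774/3 ≈ 2591.3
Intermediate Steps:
P(E) = 3 + (-4 + E)/(-3 + E) (P(E) = 3 + (E - 4)/(E - 3) = 3 + (-4 + E)/(-3 + E))
C = 676
C*P(9) = 676*((-13 + 4*9)/(-3 + 9)) = 676*((-13 + 36)/6) = 676*((1/6)*23) = 676*(23/6) = 7774/3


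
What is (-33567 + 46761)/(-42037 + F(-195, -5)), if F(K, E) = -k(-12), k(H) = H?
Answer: -13194/42025 ≈ -0.31396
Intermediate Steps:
F(K, E) = 12 (F(K, E) = -1*(-12) = 12)
(-33567 + 46761)/(-42037 + F(-195, -5)) = (-33567 + 46761)/(-42037 + 12) = 13194/(-42025) = 13194*(-1/42025) = -13194/42025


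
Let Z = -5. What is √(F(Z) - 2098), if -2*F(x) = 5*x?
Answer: I*√8342/2 ≈ 45.667*I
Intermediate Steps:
F(x) = -5*x/2
√(F(Z) - 2098) = √(-5/2*(-5) - 2098) = √(25/2 - 2098) = √(-4171/2) = I*√8342/2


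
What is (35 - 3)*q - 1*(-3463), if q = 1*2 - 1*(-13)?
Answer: 3943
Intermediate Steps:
q = 15 (q = 2 + 13 = 15)
(35 - 3)*q - 1*(-3463) = (35 - 3)*15 - 1*(-3463) = 32*15 + 3463 = 480 + 3463 = 3943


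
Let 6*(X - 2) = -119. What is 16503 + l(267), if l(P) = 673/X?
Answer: 1761783/107 ≈ 16465.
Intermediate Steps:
X = -107/6 (X = 2 + (⅙)*(-119) = 2 - 119/6 = -107/6 ≈ -17.833)
l(P) = -4038/107 (l(P) = 673/(-107/6) = 673*(-6/107) = -4038/107)
16503 + l(267) = 16503 - 4038/107 = 1761783/107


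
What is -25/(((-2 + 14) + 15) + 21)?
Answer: -25/48 ≈ -0.52083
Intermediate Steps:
-25/(((-2 + 14) + 15) + 21) = -25/((12 + 15) + 21) = -25/(27 + 21) = -25/48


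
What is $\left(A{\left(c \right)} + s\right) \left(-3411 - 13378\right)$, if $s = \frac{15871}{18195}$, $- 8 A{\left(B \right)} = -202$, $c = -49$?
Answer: $- \frac{31918894231}{72780} \approx -4.3857 \cdot 10^{5}$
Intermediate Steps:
$A{\left(B \right)} = \frac{101}{4}$ ($A{\left(B \right)} = \left(- \frac{1}{8}\right) \left(-202\right) = \frac{101}{4}$)
$s = \frac{15871}{18195}$ ($s = 15871 \cdot \frac{1}{18195} = \frac{15871}{18195} \approx 0.87227$)
$\left(A{\left(c \right)} + s\right) \left(-3411 - 13378\right) = \left(\frac{101}{4} + \frac{15871}{18195}\right) \left(-3411 - 13378\right) = \frac{1901179}{72780} \left(-16789\right) = - \frac{31918894231}{72780}$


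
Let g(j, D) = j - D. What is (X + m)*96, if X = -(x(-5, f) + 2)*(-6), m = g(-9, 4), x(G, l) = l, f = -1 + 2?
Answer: 480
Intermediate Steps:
f = 1
m = -13 (m = -9 - 1*4 = -9 - 4 = -13)
X = 18 (X = -(1 + 2)*(-6) = -1*3*(-6) = -3*(-6) = 18)
(X + m)*96 = (18 - 13)*96 = 5*96 = 480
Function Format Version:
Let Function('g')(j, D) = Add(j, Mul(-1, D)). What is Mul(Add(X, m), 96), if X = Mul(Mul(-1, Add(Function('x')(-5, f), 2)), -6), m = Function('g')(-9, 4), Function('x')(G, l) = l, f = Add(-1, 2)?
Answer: 480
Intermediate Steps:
f = 1
m = -13 (m = Add(-9, Mul(-1, 4)) = Add(-9, -4) = -13)
X = 18 (X = Mul(Mul(-1, Add(1, 2)), -6) = Mul(Mul(-1, 3), -6) = Mul(-3, -6) = 18)
Mul(Add(X, m), 96) = Mul(Add(18, -13), 96) = Mul(5, 96) = 480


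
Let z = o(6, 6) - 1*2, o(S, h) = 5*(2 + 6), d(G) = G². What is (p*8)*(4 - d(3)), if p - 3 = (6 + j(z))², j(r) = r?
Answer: -77560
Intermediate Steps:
o(S, h) = 40 (o(S, h) = 5*8 = 40)
z = 38 (z = 40 - 1*2 = 40 - 2 = 38)
p = 1939 (p = 3 + (6 + 38)² = 3 + 44² = 3 + 1936 = 1939)
(p*8)*(4 - d(3)) = (1939*8)*(4 - 1*3²) = 15512*(4 - 1*9) = 15512*(4 - 9) = 15512*(-5) = -77560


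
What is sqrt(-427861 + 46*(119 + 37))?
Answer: I*sqrt(420685) ≈ 648.6*I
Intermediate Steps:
sqrt(-427861 + 46*(119 + 37)) = sqrt(-427861 + 46*156) = sqrt(-427861 + 7176) = sqrt(-420685) = I*sqrt(420685)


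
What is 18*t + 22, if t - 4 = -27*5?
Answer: -2336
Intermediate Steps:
t = -131 (t = 4 - 27*5 = 4 - 135 = -131)
18*t + 22 = 18*(-131) + 22 = -2358 + 22 = -2336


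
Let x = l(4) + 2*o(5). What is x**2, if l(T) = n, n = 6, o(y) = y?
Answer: 256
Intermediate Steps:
l(T) = 6
x = 16 (x = 6 + 2*5 = 6 + 10 = 16)
x**2 = 16**2 = 256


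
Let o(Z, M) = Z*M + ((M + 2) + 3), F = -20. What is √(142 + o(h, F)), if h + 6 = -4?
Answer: √327 ≈ 18.083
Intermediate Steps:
h = -10 (h = -6 - 4 = -10)
o(Z, M) = 5 + M + M*Z (o(Z, M) = M*Z + ((2 + M) + 3) = M*Z + (5 + M) = 5 + M + M*Z)
√(142 + o(h, F)) = √(142 + (5 - 20 - 20*(-10))) = √(142 + (5 - 20 + 200)) = √(142 + 185) = √327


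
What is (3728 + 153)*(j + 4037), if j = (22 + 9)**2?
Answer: 19397238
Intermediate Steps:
j = 961 (j = 31**2 = 961)
(3728 + 153)*(j + 4037) = (3728 + 153)*(961 + 4037) = 3881*4998 = 19397238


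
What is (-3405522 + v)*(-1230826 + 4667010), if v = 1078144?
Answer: -7997299045552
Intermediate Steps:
(-3405522 + v)*(-1230826 + 4667010) = (-3405522 + 1078144)*(-1230826 + 4667010) = -2327378*3436184 = -7997299045552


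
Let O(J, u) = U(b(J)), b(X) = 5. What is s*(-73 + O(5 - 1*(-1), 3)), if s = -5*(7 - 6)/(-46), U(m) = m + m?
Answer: -315/46 ≈ -6.8478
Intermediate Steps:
U(m) = 2*m
O(J, u) = 10 (O(J, u) = 2*5 = 10)
s = 5/46 (s = -5*1*(-1/46) = -5*(-1/46) = 5/46 ≈ 0.10870)
s*(-73 + O(5 - 1*(-1), 3)) = 5*(-73 + 10)/46 = (5/46)*(-63) = -315/46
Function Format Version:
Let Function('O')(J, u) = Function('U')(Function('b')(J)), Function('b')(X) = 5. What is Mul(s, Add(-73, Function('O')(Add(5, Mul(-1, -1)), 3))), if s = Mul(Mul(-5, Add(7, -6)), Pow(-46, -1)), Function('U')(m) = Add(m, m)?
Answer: Rational(-315, 46) ≈ -6.8478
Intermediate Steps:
Function('U')(m) = Mul(2, m)
Function('O')(J, u) = 10 (Function('O')(J, u) = Mul(2, 5) = 10)
s = Rational(5, 46) (s = Mul(Mul(-5, 1), Rational(-1, 46)) = Mul(-5, Rational(-1, 46)) = Rational(5, 46) ≈ 0.10870)
Mul(s, Add(-73, Function('O')(Add(5, Mul(-1, -1)), 3))) = Mul(Rational(5, 46), Add(-73, 10)) = Mul(Rational(5, 46), -63) = Rational(-315, 46)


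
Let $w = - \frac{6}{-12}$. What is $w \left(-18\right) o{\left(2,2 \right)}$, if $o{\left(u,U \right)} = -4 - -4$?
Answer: $0$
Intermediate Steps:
$o{\left(u,U \right)} = 0$ ($o{\left(u,U \right)} = -4 + 4 = 0$)
$w = \frac{1}{2}$ ($w = \left(-6\right) \left(- \frac{1}{12}\right) = \frac{1}{2} \approx 0.5$)
$w \left(-18\right) o{\left(2,2 \right)} = \frac{1}{2} \left(-18\right) 0 = \left(-9\right) 0 = 0$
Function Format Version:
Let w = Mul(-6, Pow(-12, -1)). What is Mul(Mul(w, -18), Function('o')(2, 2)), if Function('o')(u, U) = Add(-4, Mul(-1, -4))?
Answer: 0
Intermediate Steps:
Function('o')(u, U) = 0 (Function('o')(u, U) = Add(-4, 4) = 0)
w = Rational(1, 2) (w = Mul(-6, Rational(-1, 12)) = Rational(1, 2) ≈ 0.50000)
Mul(Mul(w, -18), Function('o')(2, 2)) = Mul(Mul(Rational(1, 2), -18), 0) = Mul(-9, 0) = 0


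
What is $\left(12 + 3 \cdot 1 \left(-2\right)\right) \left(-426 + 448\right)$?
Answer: $132$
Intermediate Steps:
$\left(12 + 3 \cdot 1 \left(-2\right)\right) \left(-426 + 448\right) = \left(12 + 3 \left(-2\right)\right) 22 = \left(12 - 6\right) 22 = 6 \cdot 22 = 132$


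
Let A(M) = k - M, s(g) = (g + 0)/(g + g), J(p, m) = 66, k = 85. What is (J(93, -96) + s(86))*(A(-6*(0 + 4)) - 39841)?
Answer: -2642178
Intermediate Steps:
s(g) = ½ (s(g) = g/((2*g)) = g*(1/(2*g)) = ½)
A(M) = 85 - M
(J(93, -96) + s(86))*(A(-6*(0 + 4)) - 39841) = (66 + ½)*((85 - (-6)*(0 + 4)) - 39841) = 133*((85 - (-6)*4) - 39841)/2 = 133*((85 - 1*(-24)) - 39841)/2 = 133*((85 + 24) - 39841)/2 = 133*(109 - 39841)/2 = (133/2)*(-39732) = -2642178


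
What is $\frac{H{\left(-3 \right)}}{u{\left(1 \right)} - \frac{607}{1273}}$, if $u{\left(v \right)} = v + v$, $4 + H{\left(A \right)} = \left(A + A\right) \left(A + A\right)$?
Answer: $\frac{40736}{1939} \approx 21.009$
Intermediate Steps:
$H{\left(A \right)} = -4 + 4 A^{2}$ ($H{\left(A \right)} = -4 + \left(A + A\right) \left(A + A\right) = -4 + 2 A 2 A = -4 + 4 A^{2}$)
$u{\left(v \right)} = 2 v$
$\frac{H{\left(-3 \right)}}{u{\left(1 \right)} - \frac{607}{1273}} = \frac{-4 + 4 \left(-3\right)^{2}}{2 \cdot 1 - \frac{607}{1273}} = \frac{-4 + 4 \cdot 9}{2 - \frac{607}{1273}} = \frac{-4 + 36}{2 - \frac{607}{1273}} = \frac{32}{\frac{1939}{1273}} = 32 \cdot \frac{1273}{1939} = \frac{40736}{1939}$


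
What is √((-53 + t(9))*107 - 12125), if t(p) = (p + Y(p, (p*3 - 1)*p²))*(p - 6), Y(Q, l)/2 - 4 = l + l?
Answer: 3*√299085 ≈ 1640.7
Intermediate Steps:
Y(Q, l) = 8 + 4*l (Y(Q, l) = 8 + 2*(l + l) = 8 + 2*(2*l) = 8 + 4*l)
t(p) = (-6 + p)*(8 + p + 4*p²*(-1 + 3*p)) (t(p) = (p + (8 + 4*((p*3 - 1)*p²)))*(p - 6) = (p + (8 + 4*((3*p - 1)*p²)))*(-6 + p) = (p + (8 + 4*((-1 + 3*p)*p²)))*(-6 + p) = (p + (8 + 4*(p²*(-1 + 3*p))))*(-6 + p) = (p + (8 + 4*p²*(-1 + 3*p)))*(-6 + p) = (8 + p + 4*p²*(-1 + 3*p))*(-6 + p) = (-6 + p)*(8 + p + 4*p²*(-1 + 3*p)))
√((-53 + t(9))*107 - 12125) = √((-53 + (-48 - 76*9³ + 2*9 + 12*9⁴ + 25*9²))*107 - 12125) = √((-53 + (-48 - 76*729 + 18 + 12*6561 + 25*81))*107 - 12125) = √((-53 + (-48 - 55404 + 18 + 78732 + 2025))*107 - 12125) = √((-53 + 25323)*107 - 12125) = √(25270*107 - 12125) = √(2703890 - 12125) = √2691765 = 3*√299085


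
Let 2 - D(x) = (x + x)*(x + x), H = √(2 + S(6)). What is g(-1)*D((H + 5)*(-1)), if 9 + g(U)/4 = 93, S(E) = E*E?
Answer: -84000 - 13440*√38 ≈ -1.6685e+5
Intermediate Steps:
S(E) = E²
H = √38 (H = √(2 + 6²) = √(2 + 36) = √38 ≈ 6.1644)
g(U) = 336 (g(U) = -36 + 4*93 = -36 + 372 = 336)
D(x) = 2 - 4*x² (D(x) = 2 - (x + x)*(x + x) = 2 - 2*x*2*x = 2 - 4*x²)
g(-1)*D((H + 5)*(-1)) = 336*(2 - 4*(√38 + 5)²) = 336*(2 - 4*(5 + √38)²) = 336*(2 - 4*(-5 - √38)²) = 672 - 1344*(-5 - √38)²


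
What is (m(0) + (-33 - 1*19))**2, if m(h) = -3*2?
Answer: 3364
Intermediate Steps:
m(h) = -6
(m(0) + (-33 - 1*19))**2 = (-6 + (-33 - 1*19))**2 = (-6 + (-33 - 19))**2 = (-6 - 52)**2 = (-58)**2 = 3364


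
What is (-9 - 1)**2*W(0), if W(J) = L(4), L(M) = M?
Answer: 400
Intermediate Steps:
W(J) = 4
(-9 - 1)**2*W(0) = (-9 - 1)**2*4 = (-10)**2*4 = 100*4 = 400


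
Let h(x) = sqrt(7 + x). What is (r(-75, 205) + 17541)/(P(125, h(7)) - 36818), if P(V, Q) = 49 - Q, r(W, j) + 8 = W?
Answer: -641913202/1351959347 + 17458*sqrt(14)/1351959347 ≈ -0.47475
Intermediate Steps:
r(W, j) = -8 + W
(r(-75, 205) + 17541)/(P(125, h(7)) - 36818) = ((-8 - 75) + 17541)/((49 - sqrt(7 + 7)) - 36818) = (-83 + 17541)/((49 - sqrt(14)) - 36818) = 17458/(-36769 - sqrt(14))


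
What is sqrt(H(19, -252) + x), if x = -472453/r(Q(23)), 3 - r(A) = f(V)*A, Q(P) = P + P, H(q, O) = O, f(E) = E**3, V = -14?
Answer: I*sqrt(4074816718139)/126227 ≈ 15.992*I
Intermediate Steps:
Q(P) = 2*P
r(A) = 3 + 2744*A (r(A) = 3 - (-14)**3*A = 3 - (-2744)*A = 3 + 2744*A)
x = -472453/126227 (x = -472453/(3 + 2744*(2*23)) = -472453/(3 + 2744*46) = -472453/(3 + 126224) = -472453/126227 ≈ -3.7429)
sqrt(H(19, -252) + x) = sqrt(-252 - 472453/126227) = sqrt(-32281657/126227) = I*sqrt(4074816718139)/126227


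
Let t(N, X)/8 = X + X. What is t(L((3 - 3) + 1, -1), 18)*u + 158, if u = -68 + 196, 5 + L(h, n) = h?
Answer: 37022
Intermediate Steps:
L(h, n) = -5 + h
t(N, X) = 16*X (t(N, X) = 8*(X + X) = 8*(2*X) = 16*X)
u = 128
t(L((3 - 3) + 1, -1), 18)*u + 158 = (16*18)*128 + 158 = 288*128 + 158 = 36864 + 158 = 37022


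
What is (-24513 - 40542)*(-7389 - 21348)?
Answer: 1869485535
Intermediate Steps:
(-24513 - 40542)*(-7389 - 21348) = -65055*(-28737) = 1869485535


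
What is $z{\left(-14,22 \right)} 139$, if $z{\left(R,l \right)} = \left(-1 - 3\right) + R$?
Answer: $-2502$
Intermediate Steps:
$z{\left(R,l \right)} = -4 + R$
$z{\left(-14,22 \right)} 139 = \left(-4 - 14\right) 139 = \left(-18\right) 139 = -2502$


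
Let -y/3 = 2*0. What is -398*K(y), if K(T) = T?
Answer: 0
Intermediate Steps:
y = 0 (y = -6*0 = -3*0 = 0)
-398*K(y) = -398*0 = 0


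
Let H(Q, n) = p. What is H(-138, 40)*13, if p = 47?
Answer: 611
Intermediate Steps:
H(Q, n) = 47
H(-138, 40)*13 = 47*13 = 611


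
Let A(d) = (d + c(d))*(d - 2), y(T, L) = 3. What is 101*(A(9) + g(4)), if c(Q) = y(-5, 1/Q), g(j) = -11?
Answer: 7373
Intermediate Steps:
c(Q) = 3
A(d) = (-2 + d)*(3 + d) (A(d) = (d + 3)*(d - 2) = (3 + d)*(-2 + d) = (-2 + d)*(3 + d))
101*(A(9) + g(4)) = 101*((-6 + 9 + 9**2) - 11) = 101*((-6 + 9 + 81) - 11) = 101*(84 - 11) = 101*73 = 7373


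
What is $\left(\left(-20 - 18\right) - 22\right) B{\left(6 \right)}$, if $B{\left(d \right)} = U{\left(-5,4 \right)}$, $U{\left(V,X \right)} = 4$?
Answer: $-240$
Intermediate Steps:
$B{\left(d \right)} = 4$
$\left(\left(-20 - 18\right) - 22\right) B{\left(6 \right)} = \left(\left(-20 - 18\right) - 22\right) 4 = \left(-38 - 22\right) 4 = \left(-60\right) 4 = -240$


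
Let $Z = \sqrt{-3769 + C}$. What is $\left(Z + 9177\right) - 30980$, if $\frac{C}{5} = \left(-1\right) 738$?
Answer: $-21803 + i \sqrt{7459} \approx -21803.0 + 86.365 i$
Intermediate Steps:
$C = -3690$ ($C = 5 \left(\left(-1\right) 738\right) = 5 \left(-738\right) = -3690$)
$Z = i \sqrt{7459}$ ($Z = \sqrt{-3769 - 3690} = \sqrt{-7459} = i \sqrt{7459} \approx 86.365 i$)
$\left(Z + 9177\right) - 30980 = \left(i \sqrt{7459} + 9177\right) - 30980 = \left(9177 + i \sqrt{7459}\right) - 30980 = -21803 + i \sqrt{7459}$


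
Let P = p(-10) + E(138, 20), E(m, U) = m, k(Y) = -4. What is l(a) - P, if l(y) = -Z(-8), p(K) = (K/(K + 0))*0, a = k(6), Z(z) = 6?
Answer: -144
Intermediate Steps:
a = -4
p(K) = 0 (p(K) = (K/K)*0 = 1*0 = 0)
l(y) = -6 (l(y) = -1*6 = -6)
P = 138 (P = 0 + 138 = 138)
l(a) - P = -6 - 1*138 = -6 - 138 = -144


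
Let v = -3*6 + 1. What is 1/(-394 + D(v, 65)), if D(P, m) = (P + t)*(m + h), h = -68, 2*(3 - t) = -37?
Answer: -2/815 ≈ -0.0024540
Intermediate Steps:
t = 43/2 (t = 3 - 1/2*(-37) = 3 + 37/2 = 43/2 ≈ 21.500)
v = -17 (v = -18 + 1 = -17)
D(P, m) = (-68 + m)*(43/2 + P) (D(P, m) = (P + 43/2)*(m - 68) = (43/2 + P)*(-68 + m) = (-68 + m)*(43/2 + P))
1/(-394 + D(v, 65)) = 1/(-394 + (-1462 - 68*(-17) + (43/2)*65 - 17*65)) = 1/(-394 + (-1462 + 1156 + 2795/2 - 1105)) = 1/(-394 - 27/2) = 1/(-815/2) = -2/815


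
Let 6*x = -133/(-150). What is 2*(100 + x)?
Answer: 90133/450 ≈ 200.30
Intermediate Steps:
x = 133/900 (x = (-133/(-150))/6 = (-133*(-1/150))/6 = (1/6)*(133/150) = 133/900 ≈ 0.14778)
2*(100 + x) = 2*(100 + 133/900) = 2*(90133/900) = 90133/450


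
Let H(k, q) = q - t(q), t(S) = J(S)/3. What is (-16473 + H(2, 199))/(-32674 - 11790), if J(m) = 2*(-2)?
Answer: 3487/9528 ≈ 0.36597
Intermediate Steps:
J(m) = -4
t(S) = -4/3
H(k, q) = 4/3 + q (H(k, q) = q - 1*(-4/3) = q + 4/3 = 4/3 + q)
(-16473 + H(2, 199))/(-32674 - 11790) = (-16473 + (4/3 + 199))/(-32674 - 11790) = (-16473 + 601/3)/(-44464) = -48818/3*(-1/44464) = 3487/9528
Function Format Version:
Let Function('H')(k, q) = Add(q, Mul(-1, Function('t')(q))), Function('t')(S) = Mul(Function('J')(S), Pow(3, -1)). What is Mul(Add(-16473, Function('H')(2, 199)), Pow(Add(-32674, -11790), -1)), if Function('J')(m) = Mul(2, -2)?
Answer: Rational(3487, 9528) ≈ 0.36597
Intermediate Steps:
Function('J')(m) = -4
Function('t')(S) = Rational(-4, 3) (Function('t')(S) = Mul(-4, Pow(3, -1)) = Mul(-4, Rational(1, 3)) = Rational(-4, 3))
Function('H')(k, q) = Add(Rational(4, 3), q) (Function('H')(k, q) = Add(q, Mul(-1, Rational(-4, 3))) = Add(q, Rational(4, 3)) = Add(Rational(4, 3), q))
Mul(Add(-16473, Function('H')(2, 199)), Pow(Add(-32674, -11790), -1)) = Mul(Add(-16473, Add(Rational(4, 3), 199)), Pow(Add(-32674, -11790), -1)) = Mul(Add(-16473, Rational(601, 3)), Pow(-44464, -1)) = Mul(Rational(-48818, 3), Rational(-1, 44464)) = Rational(3487, 9528)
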